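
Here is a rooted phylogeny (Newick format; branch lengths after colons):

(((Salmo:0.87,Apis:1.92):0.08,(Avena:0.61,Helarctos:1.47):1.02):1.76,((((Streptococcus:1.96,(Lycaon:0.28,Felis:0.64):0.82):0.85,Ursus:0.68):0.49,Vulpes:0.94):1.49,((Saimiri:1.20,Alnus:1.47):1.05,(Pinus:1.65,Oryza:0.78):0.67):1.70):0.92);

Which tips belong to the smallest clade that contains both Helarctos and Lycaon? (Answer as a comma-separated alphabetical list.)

Tracing Helarctos: it sits inside (Avena,Helarctos).
Tracing Lycaon: it sits inside (Lycaon,Felis).
The smallest clade enclosing both is the whole tree (their MRCA is the root), so the answer is all 13 tips in alphabetical order.

Alnus, Apis, Avena, Felis, Helarctos, Lycaon, Oryza, Pinus, Saimiri, Salmo, Streptococcus, Ursus, Vulpes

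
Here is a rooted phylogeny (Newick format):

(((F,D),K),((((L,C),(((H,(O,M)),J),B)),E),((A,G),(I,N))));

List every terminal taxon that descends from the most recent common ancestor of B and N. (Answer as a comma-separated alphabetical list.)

A, B, C, E, G, H, I, J, L, M, N, O

Tracing B: it sits inside (((H,(O,M)),J),B).
Tracing N: it sits inside (I,N).
The smallest clade enclosing both is ((((L,C),(((H,(O,M)),J),B)),E),((A,G),(I,N))); the answer is its 12 terminal taxa in alphabetical order.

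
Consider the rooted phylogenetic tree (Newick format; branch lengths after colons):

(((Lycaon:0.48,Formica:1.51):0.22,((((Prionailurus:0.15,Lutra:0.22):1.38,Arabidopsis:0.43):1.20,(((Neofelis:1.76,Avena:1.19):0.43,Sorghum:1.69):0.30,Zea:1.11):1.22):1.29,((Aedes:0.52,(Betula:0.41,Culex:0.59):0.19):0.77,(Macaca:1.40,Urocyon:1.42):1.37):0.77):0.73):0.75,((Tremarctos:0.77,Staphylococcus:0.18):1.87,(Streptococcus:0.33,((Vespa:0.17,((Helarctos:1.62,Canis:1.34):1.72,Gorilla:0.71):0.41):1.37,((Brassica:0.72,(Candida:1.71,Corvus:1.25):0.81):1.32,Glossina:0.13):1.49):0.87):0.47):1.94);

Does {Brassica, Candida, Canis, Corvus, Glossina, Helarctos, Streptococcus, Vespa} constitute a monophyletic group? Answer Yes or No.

The MRCA of the listed taxa subtends (Streptococcus,((Vespa,((Helarctos,Canis),Gorilla)),((Brassica,(Candida,Corvus)),Glossina))).
That clade also contains Gorilla, which is not in the proposed group, so the group is not monophyletic.

No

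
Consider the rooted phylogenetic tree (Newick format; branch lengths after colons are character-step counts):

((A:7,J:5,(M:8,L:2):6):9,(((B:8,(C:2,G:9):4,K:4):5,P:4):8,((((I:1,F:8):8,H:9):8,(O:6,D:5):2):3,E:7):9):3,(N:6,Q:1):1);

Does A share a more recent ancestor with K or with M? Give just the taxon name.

The MRCA of A and M subtends (A,J,(M,L)) (4 taxa).
The MRCA of A and K is the root, subtending the entire tree (17 taxa).
The first is nested inside the second, so A shares a more recent common ancestor with M.

M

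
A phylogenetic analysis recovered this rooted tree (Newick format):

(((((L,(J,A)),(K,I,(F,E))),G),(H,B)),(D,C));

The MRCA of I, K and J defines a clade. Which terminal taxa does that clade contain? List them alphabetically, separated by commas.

Tracing I: it sits inside (K,I,(F,E)).
Tracing K: it sits inside (K,I,(F,E)).
Tracing J: it sits inside (J,A).
The smallest clade enclosing all 3 is ((L,(J,A)),(K,I,(F,E))); the answer is its 7 terminal taxa in alphabetical order.

A, E, F, I, J, K, L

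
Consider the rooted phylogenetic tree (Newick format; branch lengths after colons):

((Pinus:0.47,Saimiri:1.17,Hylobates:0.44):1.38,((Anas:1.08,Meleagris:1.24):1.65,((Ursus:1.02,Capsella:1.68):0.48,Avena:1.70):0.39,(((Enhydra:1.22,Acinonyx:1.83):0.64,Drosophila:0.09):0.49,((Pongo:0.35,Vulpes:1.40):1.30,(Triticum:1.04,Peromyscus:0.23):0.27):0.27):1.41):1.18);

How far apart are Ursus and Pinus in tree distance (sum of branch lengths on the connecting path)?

The path runs Ursus → … → MRCA → … → Pinus; the MRCA is the root of the tree.
Branch lengths along that path: 1.02 + 0.48 + 0.39 + 1.18 + 1.38 + 0.47 = 4.92.

4.92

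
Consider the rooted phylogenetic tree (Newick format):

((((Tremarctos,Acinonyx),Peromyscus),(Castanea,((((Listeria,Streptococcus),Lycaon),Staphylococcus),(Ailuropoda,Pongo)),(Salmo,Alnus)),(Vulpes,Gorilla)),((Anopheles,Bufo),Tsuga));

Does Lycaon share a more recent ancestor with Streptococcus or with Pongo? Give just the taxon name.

Streptococcus

The MRCA of Lycaon and Streptococcus subtends ((Listeria,Streptococcus),Lycaon) (3 taxa).
The MRCA of Lycaon and Pongo subtends ((((Listeria,Streptococcus),Lycaon),Staphylococcus),(Ailuropoda,Pongo)) (6 taxa).
The first is nested inside the second, so Lycaon shares a more recent common ancestor with Streptococcus.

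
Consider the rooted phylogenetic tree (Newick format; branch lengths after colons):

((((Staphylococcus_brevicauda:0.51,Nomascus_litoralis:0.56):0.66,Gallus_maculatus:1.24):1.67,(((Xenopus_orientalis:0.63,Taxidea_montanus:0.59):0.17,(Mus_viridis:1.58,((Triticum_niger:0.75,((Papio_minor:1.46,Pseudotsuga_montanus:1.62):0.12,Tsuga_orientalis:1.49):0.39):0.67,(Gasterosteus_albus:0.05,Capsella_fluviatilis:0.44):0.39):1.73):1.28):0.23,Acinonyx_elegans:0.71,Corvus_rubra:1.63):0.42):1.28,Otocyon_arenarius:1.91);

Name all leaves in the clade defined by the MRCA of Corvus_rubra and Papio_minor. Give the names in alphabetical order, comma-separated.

Acinonyx_elegans, Capsella_fluviatilis, Corvus_rubra, Gasterosteus_albus, Mus_viridis, Papio_minor, Pseudotsuga_montanus, Taxidea_montanus, Triticum_niger, Tsuga_orientalis, Xenopus_orientalis

Tracing Corvus_rubra: it sits inside (((Xenopus_orientalis,Taxidea_montanus),(Mus_viridis,((Triticum_niger,((Papio_minor,Pseudotsuga_montanus),Tsuga_orientalis)),(Gasterosteus_albus,Capsella_fluviatilis)))),Acinonyx_elegans,Corvus_rubra).
Tracing Papio_minor: it sits inside (Papio_minor,Pseudotsuga_montanus).
The smallest clade enclosing both is (((Xenopus_orientalis,Taxidea_montanus),(Mus_viridis,((Triticum_niger,((Papio_minor,Pseudotsuga_montanus),Tsuga_orientalis)),(Gasterosteus_albus,Capsella_fluviatilis)))),Acinonyx_elegans,Corvus_rubra); the answer is its 11 terminal taxa in alphabetical order.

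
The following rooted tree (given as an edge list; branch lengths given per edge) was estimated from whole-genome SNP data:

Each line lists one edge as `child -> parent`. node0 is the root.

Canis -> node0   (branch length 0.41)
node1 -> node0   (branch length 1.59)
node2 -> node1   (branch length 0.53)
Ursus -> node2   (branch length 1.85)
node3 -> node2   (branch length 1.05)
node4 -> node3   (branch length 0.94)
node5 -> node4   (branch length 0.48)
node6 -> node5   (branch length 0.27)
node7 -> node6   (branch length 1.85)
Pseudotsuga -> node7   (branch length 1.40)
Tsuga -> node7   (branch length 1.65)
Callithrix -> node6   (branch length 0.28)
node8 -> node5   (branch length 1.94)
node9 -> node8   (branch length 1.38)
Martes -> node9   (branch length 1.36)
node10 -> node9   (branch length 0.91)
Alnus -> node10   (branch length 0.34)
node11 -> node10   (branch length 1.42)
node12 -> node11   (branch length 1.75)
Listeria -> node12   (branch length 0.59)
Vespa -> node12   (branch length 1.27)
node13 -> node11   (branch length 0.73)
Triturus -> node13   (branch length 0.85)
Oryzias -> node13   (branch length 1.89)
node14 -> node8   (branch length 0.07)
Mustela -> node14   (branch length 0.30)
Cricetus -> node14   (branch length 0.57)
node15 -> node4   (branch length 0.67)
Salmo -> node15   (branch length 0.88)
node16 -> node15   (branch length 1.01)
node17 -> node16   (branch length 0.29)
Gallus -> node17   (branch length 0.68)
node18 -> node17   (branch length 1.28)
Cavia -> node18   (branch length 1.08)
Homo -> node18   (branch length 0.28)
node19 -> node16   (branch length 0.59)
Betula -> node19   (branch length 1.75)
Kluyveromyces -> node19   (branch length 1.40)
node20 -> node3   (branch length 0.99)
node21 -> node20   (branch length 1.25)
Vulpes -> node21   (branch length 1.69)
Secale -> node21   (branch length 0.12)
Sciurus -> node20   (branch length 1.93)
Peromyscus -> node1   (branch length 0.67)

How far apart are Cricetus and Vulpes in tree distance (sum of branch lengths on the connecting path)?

The path runs Cricetus → … → MRCA → … → Vulpes; the MRCA is the node subtending (((((Pseudotsuga,Tsuga),Callithrix),((Martes,(Alnus,((Listeria,Vespa),(Triturus,Oryzias)))),(Mustela,Cricetus))),(Salmo,((Gallus,(Cavia,Homo)),(Betula,Kluyveromyces)))),((Vulpes,Secale),Sciurus)).
Branch lengths along that path: 0.57 + 0.07 + 1.94 + 0.48 + 0.94 + 0.99 + 1.25 + 1.69 = 7.93.

7.93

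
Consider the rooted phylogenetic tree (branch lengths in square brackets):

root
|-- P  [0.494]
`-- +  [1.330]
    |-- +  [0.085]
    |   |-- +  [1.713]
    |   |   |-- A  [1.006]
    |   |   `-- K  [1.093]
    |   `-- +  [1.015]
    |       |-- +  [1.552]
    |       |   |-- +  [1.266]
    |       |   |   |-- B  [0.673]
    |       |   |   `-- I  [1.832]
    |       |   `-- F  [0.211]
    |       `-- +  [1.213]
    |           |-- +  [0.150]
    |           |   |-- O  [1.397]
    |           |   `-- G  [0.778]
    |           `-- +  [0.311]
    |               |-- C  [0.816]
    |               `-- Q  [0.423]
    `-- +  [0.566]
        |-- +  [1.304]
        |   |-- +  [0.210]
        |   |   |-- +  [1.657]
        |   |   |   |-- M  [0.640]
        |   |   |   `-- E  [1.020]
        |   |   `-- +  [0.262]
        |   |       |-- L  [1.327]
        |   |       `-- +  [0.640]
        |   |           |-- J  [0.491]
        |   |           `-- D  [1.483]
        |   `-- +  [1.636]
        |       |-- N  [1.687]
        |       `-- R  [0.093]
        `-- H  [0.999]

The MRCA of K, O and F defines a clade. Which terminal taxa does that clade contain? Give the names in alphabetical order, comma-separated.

Tracing K: it sits inside (A,K).
Tracing O: it sits inside (O,G).
Tracing F: it sits inside ((B,I),F).
The smallest clade enclosing all 3 is ((A,K),(((B,I),F),((O,G),(C,Q)))); the answer is its 9 terminal taxa in alphabetical order.

A, B, C, F, G, I, K, O, Q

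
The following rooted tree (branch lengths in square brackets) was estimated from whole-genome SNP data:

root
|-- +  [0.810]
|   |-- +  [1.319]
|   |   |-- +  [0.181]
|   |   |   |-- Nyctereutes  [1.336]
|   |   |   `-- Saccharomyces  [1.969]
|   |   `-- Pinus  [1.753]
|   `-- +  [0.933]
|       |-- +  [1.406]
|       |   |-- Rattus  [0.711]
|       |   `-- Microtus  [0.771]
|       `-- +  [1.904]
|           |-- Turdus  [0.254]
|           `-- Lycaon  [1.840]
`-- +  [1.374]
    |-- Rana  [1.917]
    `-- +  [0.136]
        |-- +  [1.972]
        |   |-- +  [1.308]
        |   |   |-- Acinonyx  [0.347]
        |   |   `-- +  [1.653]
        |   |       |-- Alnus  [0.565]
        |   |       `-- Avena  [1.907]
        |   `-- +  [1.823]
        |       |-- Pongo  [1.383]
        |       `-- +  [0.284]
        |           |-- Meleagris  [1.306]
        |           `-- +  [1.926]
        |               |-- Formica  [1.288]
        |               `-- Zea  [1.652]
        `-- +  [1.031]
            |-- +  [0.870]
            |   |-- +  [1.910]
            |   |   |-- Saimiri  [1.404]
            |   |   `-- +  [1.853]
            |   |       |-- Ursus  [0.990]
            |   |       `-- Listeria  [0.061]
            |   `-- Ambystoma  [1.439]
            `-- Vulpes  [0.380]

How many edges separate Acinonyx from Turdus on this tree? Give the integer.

The MRCA of Acinonyx and Turdus is the root of the tree.
From Acinonyx up to that node: 5 branches. From Turdus up to the same node: 4 branches. Total: 5 + 4 = 9.

9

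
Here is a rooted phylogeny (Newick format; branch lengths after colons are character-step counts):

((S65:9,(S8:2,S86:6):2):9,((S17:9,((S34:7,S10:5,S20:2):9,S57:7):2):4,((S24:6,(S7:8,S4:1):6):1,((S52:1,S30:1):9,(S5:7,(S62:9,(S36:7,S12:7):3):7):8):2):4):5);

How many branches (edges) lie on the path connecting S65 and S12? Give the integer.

9

The MRCA of S65 and S12 is the root of the tree.
From S65 up to that node: 2 branches. From S12 up to the same node: 7 branches. Total: 2 + 7 = 9.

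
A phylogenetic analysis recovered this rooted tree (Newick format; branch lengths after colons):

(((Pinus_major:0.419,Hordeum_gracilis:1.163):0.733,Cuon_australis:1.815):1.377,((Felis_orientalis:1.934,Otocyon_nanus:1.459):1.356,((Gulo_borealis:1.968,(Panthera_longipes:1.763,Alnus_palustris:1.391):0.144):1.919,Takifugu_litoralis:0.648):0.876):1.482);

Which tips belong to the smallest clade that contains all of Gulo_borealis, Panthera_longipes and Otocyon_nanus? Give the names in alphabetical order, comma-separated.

Tracing Gulo_borealis: it sits inside (Gulo_borealis,(Panthera_longipes,Alnus_palustris)).
Tracing Panthera_longipes: it sits inside (Panthera_longipes,Alnus_palustris).
Tracing Otocyon_nanus: it sits inside (Felis_orientalis,Otocyon_nanus).
The smallest clade enclosing all 3 is ((Felis_orientalis,Otocyon_nanus),((Gulo_borealis,(Panthera_longipes,Alnus_palustris)),Takifugu_litoralis)); the answer is its 6 terminal taxa in alphabetical order.

Alnus_palustris, Felis_orientalis, Gulo_borealis, Otocyon_nanus, Panthera_longipes, Takifugu_litoralis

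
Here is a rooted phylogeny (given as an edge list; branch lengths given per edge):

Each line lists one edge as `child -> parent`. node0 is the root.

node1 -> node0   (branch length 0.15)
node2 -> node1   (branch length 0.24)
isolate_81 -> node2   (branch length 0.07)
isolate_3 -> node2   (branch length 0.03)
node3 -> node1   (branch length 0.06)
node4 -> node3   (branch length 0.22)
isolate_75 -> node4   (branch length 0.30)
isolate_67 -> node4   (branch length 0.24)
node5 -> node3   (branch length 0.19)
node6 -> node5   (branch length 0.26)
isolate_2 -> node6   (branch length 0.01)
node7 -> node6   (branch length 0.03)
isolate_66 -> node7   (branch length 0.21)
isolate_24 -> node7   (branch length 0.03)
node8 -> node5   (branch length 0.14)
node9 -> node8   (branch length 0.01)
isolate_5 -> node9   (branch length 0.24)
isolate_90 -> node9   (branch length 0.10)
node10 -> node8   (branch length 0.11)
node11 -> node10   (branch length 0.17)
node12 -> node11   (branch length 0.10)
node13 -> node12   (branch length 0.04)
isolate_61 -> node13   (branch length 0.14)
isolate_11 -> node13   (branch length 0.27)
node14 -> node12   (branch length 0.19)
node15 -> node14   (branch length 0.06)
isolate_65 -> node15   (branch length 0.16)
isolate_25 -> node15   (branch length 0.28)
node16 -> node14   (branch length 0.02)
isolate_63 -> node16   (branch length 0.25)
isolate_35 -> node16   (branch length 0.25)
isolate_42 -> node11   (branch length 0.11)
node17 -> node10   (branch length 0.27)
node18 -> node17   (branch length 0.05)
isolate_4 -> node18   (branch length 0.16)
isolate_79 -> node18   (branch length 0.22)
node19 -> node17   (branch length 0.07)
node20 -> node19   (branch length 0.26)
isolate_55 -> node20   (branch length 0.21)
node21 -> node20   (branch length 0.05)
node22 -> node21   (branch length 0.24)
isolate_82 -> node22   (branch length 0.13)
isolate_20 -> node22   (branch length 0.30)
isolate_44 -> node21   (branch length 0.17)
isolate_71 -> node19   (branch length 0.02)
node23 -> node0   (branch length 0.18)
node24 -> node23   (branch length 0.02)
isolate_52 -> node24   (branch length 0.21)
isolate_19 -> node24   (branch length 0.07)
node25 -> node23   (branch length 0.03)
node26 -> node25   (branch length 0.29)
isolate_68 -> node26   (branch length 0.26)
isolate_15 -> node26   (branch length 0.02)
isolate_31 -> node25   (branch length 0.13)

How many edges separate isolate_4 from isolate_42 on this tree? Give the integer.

The MRCA of isolate_4 and isolate_42 is the node subtending ((((isolate_61,isolate_11),((isolate_65,isolate_25),(isolate_63,isolate_35))),isolate_42),((isolate_4,isolate_79),((isolate_55,((isolate_82,isolate_20),isolate_44)),isolate_71))).
From isolate_4 up to that node: 3 branches. From isolate_42 up to the same node: 2 branches. Total: 3 + 2 = 5.

5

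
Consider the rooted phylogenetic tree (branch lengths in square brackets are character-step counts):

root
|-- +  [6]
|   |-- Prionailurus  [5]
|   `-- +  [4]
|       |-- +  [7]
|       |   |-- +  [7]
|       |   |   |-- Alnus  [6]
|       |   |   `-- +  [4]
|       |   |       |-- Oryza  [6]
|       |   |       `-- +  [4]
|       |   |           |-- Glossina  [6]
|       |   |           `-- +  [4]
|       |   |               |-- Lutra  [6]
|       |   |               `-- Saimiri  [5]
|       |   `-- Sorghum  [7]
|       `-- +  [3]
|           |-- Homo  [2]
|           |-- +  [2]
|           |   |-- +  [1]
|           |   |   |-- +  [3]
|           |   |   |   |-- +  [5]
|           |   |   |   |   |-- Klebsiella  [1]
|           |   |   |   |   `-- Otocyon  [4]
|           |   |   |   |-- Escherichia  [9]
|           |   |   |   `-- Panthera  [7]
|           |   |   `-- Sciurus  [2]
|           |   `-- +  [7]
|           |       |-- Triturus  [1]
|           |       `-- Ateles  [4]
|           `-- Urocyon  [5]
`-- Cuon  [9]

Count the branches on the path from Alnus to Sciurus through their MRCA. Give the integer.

7

The MRCA of Alnus and Sciurus is the node subtending (((Alnus,(Oryza,(Glossina,(Lutra,Saimiri)))),Sorghum),(Homo,((((Klebsiella,Otocyon),Escherichia,Panthera),Sciurus),(Triturus,Ateles)),Urocyon)).
From Alnus up to that node: 3 branches. From Sciurus up to the same node: 4 branches. Total: 3 + 4 = 7.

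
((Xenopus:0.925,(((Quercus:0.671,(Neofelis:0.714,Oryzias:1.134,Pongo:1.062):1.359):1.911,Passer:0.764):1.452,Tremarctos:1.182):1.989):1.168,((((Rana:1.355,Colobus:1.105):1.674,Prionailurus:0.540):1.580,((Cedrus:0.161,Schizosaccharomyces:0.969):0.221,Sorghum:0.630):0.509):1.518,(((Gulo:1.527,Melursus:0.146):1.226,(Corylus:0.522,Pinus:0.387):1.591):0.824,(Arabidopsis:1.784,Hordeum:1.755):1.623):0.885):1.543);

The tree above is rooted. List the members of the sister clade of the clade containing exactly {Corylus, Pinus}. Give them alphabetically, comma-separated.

The clade containing exactly {Corylus, Pinus} attaches to the tree at the node subtending ((Gulo,Melursus),(Corylus,Pinus)).
The other lineage descending from that same node — the sister group — is (Gulo,Melursus); its 2 tips in alphabetical order are the answer.

Gulo, Melursus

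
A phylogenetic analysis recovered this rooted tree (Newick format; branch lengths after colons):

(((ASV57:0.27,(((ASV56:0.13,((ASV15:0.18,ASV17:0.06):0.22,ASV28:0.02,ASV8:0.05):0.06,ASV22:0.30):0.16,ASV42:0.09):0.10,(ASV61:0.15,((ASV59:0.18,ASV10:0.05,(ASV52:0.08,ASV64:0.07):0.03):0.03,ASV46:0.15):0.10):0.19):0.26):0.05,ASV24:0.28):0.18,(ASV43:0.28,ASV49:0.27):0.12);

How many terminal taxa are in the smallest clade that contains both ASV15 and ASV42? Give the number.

7

The MRCA of ASV15 and ASV42 is the node subtending ((ASV56,((ASV15,ASV17),ASV28,ASV8),ASV22),ASV42).
That clade contains 7 terminal taxa: ASV15, ASV17, ASV22, ASV28, ASV42, ASV56, ASV8.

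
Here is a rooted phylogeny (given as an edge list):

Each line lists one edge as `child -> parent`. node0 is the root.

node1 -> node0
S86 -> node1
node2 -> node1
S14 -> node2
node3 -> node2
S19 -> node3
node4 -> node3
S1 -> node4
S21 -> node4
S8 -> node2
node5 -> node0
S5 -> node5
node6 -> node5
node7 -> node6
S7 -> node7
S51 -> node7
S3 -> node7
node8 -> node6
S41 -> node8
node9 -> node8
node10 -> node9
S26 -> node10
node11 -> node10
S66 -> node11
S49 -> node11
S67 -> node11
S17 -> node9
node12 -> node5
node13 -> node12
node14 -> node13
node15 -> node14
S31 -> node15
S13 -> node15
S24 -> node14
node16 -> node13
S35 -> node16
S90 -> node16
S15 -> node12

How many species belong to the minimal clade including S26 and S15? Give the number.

16

The MRCA of S26 and S15 is the node subtending (S5,((S7,S51,S3),(S41,((S26,(S66,S49,S67)),S17))),((((S31,S13),S24),(S35,S90)),S15)).
That clade contains 16 terminal taxa: S13, S15, S17, S24, S26, S3, S31, S35, S41, S49, S5, S51, S66, S67, S7, S90.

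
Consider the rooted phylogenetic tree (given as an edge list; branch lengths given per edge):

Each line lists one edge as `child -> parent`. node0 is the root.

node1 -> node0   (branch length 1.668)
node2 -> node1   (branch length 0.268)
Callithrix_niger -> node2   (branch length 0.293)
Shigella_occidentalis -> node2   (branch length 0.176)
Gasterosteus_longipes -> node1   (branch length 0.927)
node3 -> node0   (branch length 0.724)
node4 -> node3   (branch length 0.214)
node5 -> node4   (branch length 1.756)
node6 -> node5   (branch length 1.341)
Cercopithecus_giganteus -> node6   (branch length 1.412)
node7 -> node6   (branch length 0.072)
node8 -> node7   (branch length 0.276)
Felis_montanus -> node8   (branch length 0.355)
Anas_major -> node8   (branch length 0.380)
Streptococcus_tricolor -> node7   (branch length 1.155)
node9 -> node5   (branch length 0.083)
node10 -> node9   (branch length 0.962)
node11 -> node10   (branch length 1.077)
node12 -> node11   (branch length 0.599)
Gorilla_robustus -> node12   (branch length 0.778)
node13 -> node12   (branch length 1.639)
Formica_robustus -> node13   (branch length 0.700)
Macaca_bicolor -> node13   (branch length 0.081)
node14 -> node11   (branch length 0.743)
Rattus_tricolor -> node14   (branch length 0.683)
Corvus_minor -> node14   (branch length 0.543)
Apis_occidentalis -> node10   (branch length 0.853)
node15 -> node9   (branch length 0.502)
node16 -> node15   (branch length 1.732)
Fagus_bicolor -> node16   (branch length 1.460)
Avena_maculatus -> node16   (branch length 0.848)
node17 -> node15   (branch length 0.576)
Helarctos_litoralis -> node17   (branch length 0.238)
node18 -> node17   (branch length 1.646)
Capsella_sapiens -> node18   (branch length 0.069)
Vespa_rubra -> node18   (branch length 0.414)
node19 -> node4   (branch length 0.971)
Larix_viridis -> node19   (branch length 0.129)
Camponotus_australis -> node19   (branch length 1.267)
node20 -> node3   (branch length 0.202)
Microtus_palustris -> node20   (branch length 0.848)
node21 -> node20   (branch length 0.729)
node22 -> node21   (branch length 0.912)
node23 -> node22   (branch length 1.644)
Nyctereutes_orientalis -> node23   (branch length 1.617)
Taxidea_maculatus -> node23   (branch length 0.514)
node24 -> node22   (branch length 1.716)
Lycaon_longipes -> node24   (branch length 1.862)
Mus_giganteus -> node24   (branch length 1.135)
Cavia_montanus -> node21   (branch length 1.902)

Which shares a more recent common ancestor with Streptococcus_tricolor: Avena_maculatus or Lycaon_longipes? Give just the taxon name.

Avena_maculatus

The MRCA of Streptococcus_tricolor and Avena_maculatus subtends ((Cercopithecus_giganteus,((Felis_montanus,Anas_major),Streptococcus_tricolor)),((((Gorilla_robustus,(Formica_robustus,Macaca_bicolor)),(Rattus_tricolor,Corvus_minor)),Apis_occidentalis),((Fagus_bicolor,Avena_maculatus),(Helarctos_litoralis,(Capsella_sapiens,Vespa_rubra))))) (15 taxa).
The MRCA of Streptococcus_tricolor and Lycaon_longipes subtends ((((Cercopithecus_giganteus,((Felis_montanus,Anas_major),Streptococcus_tricolor)),((((Gorilla_robustus,(Formica_robustus,Macaca_bicolor)),(Rattus_tricolor,Corvus_minor)),Apis_occidentalis),((Fagus_bicolor,Avena_maculatus),(Helarctos_litoralis,(Capsella_sapiens,Vespa_rubra))))),(Larix_viridis,Camponotus_australis)),(Microtus_palustris,(((Nyctereutes_orientalis,Taxidea_maculatus),(Lycaon_longipes,Mus_giganteus)),Cavia_montanus))) (23 taxa).
The first is nested inside the second, so Streptococcus_tricolor shares a more recent common ancestor with Avena_maculatus.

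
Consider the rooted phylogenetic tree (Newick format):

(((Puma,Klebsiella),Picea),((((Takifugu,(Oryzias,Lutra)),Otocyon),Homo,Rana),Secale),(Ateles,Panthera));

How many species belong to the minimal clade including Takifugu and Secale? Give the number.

7

The MRCA of Takifugu and Secale is the node subtending ((((Takifugu,(Oryzias,Lutra)),Otocyon),Homo,Rana),Secale).
That clade contains 7 terminal taxa: Homo, Lutra, Oryzias, Otocyon, Rana, Secale, Takifugu.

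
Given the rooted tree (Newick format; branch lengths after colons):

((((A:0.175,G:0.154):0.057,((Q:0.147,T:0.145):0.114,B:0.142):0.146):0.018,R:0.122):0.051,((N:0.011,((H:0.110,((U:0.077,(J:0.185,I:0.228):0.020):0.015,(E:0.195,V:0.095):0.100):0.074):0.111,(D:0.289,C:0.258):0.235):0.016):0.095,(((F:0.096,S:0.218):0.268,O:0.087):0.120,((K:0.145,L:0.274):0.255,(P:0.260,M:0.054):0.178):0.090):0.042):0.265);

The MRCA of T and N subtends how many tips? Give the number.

22

The MRCA of T and N is the root, so the clade is the entire tree.
That clade contains 22 terminal taxa: A, B, C, D, E, F, G, H, I, J, K, L, M, N, O, P, Q, R, S, T, U, V.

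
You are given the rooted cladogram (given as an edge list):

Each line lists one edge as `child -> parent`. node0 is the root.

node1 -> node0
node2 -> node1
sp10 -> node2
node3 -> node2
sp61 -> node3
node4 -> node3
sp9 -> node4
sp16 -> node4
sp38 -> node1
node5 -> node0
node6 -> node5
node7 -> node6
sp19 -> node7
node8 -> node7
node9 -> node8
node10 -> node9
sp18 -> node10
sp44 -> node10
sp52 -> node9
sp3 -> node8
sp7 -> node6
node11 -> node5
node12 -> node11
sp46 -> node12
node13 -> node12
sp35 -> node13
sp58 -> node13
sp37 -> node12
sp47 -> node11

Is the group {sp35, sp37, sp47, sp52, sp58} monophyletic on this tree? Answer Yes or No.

No

The MRCA of the listed taxa subtends (((sp19,(((sp18,sp44),sp52),sp3)),sp7),((sp46,(sp35,sp58),sp37),sp47)).
That clade also contains sp18, sp19, sp3, sp44, sp46, sp7, which are not in the proposed group, so the group is not monophyletic.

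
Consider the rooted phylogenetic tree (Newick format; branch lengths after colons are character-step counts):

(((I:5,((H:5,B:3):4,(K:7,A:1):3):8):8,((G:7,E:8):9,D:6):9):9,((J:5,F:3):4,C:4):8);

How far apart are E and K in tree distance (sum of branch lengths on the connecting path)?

52

The path runs E → … → MRCA → … → K; the MRCA is the node subtending ((I,((H,B),(K,A))),((G,E),D)).
Branch lengths along that path: 8 + 9 + 9 + 8 + 8 + 3 + 7 = 52.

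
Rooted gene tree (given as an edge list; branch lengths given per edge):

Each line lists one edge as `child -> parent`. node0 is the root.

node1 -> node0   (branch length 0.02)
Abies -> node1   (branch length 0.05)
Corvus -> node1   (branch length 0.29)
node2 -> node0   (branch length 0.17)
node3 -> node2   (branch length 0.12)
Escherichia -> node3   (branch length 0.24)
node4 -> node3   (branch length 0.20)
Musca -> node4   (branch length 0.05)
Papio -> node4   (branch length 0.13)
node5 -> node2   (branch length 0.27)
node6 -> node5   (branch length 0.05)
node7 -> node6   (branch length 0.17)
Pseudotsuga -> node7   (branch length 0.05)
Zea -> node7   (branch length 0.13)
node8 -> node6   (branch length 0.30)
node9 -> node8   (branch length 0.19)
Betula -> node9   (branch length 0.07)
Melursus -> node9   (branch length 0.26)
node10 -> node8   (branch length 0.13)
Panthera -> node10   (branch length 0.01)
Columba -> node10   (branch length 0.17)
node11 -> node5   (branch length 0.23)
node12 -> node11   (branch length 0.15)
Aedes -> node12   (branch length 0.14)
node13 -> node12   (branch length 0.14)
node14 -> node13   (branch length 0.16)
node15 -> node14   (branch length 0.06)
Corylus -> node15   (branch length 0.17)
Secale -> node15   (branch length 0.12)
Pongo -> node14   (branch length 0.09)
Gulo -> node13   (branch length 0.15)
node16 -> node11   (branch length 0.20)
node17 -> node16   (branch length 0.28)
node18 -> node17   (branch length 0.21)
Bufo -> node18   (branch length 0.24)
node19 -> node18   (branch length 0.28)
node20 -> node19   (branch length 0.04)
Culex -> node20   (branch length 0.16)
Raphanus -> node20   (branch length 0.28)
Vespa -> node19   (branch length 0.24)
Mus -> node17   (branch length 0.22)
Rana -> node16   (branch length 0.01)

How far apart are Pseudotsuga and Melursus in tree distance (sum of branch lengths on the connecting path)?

0.97

The path runs Pseudotsuga → … → MRCA → … → Melursus; the MRCA is the node subtending ((Pseudotsuga,Zea),((Betula,Melursus),(Panthera,Columba))).
Branch lengths along that path: 0.05 + 0.17 + 0.30 + 0.19 + 0.26 = 0.97.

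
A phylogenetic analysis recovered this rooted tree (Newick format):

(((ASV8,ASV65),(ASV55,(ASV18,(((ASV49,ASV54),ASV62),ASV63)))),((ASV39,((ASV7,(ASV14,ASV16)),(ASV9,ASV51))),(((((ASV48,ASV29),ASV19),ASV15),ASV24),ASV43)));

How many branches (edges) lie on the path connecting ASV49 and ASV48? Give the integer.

14

The MRCA of ASV49 and ASV48 is the root of the tree.
From ASV49 up to that node: 7 branches. From ASV48 up to the same node: 7 branches. Total: 7 + 7 = 14.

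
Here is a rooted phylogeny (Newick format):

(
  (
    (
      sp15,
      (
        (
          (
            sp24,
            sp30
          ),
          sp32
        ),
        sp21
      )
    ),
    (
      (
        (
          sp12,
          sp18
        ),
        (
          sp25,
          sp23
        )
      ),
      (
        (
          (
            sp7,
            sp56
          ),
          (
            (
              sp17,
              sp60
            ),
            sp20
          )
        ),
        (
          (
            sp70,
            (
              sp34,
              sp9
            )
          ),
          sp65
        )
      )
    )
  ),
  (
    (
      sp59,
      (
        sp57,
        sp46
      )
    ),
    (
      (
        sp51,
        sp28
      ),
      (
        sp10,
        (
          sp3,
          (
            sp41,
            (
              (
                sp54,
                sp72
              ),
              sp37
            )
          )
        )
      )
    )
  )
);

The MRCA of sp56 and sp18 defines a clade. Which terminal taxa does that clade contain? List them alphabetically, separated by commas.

Tracing sp56: it sits inside (sp7,sp56).
Tracing sp18: it sits inside (sp12,sp18).
The smallest clade enclosing both is (((sp12,sp18),(sp25,sp23)),(((sp7,sp56),((sp17,sp60),sp20)),((sp70,(sp34,sp9)),sp65))); the answer is its 13 terminal taxa in alphabetical order.

sp12, sp17, sp18, sp20, sp23, sp25, sp34, sp56, sp60, sp65, sp7, sp70, sp9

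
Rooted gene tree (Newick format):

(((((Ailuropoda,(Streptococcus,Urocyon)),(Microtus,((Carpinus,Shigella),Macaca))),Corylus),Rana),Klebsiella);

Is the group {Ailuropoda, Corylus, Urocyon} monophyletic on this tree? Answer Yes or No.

No

The MRCA of the listed taxa subtends (((Ailuropoda,(Streptococcus,Urocyon)),(Microtus,((Carpinus,Shigella),Macaca))),Corylus).
That clade also contains Carpinus, Macaca, Microtus, Shigella, Streptococcus, which are not in the proposed group, so the group is not monophyletic.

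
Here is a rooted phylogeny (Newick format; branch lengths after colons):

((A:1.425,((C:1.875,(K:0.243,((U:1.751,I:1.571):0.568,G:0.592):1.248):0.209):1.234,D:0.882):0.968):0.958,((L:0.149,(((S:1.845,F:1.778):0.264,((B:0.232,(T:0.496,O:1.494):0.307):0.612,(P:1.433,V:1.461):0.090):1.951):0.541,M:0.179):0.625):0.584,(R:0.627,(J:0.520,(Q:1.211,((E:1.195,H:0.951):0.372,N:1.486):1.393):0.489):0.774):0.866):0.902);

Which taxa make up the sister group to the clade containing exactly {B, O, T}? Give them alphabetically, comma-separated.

The clade containing exactly {B, O, T} attaches to the tree at the node subtending ((B,(T,O)),(P,V)).
The other lineage descending from that same node — the sister group — is (P,V); its 2 tips in alphabetical order are the answer.

P, V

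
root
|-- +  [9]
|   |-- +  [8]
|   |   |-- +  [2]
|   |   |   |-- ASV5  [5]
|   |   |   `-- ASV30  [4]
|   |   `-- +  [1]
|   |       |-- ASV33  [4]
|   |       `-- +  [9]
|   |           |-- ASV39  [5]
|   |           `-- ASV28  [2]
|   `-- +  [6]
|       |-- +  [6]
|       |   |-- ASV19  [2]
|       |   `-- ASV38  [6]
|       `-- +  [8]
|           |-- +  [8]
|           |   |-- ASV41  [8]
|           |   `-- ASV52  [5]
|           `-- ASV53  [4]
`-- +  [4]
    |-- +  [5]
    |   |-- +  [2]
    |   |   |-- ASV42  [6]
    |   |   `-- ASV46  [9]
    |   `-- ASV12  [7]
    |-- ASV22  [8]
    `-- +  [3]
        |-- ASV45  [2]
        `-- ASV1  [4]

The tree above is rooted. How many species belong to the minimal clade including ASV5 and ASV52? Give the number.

10

The MRCA of ASV5 and ASV52 is the node subtending (((ASV5,ASV30),(ASV33,(ASV39,ASV28))),((ASV19,ASV38),((ASV41,ASV52),ASV53))).
That clade contains 10 terminal taxa: ASV19, ASV28, ASV30, ASV33, ASV38, ASV39, ASV41, ASV5, ASV52, ASV53.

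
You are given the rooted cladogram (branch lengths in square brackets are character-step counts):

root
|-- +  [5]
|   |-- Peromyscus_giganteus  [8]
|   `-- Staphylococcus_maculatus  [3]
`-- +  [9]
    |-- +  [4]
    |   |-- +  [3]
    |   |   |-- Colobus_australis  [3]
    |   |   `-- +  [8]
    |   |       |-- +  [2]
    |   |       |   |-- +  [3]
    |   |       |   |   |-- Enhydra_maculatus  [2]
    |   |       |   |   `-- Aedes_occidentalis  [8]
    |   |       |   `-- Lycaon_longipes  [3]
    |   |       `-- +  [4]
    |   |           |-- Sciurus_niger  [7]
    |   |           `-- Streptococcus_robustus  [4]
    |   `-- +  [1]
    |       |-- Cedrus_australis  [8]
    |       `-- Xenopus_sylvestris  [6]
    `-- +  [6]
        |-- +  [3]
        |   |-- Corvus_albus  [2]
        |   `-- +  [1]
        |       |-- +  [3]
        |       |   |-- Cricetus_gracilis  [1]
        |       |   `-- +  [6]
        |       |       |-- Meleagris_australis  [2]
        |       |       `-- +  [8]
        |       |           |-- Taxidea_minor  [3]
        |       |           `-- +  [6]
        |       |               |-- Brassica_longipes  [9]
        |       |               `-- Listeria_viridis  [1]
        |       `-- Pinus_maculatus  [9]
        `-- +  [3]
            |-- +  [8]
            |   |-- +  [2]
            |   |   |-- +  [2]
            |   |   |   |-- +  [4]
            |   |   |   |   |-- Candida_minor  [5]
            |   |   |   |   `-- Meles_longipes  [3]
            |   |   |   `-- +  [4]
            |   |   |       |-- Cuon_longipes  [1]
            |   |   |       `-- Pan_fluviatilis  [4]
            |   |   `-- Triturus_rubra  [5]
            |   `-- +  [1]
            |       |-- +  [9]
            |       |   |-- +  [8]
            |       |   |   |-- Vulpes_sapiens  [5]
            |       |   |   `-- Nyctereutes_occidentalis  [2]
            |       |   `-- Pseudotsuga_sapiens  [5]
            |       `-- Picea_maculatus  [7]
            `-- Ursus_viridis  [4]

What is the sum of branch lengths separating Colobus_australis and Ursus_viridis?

The path runs Colobus_australis → … → MRCA → … → Ursus_viridis; the MRCA is the node subtending (((Colobus_australis,(((Enhydra_maculatus,Aedes_occidentalis),Lycaon_longipes),(Sciurus_niger,Streptococcus_robustus))),(Cedrus_australis,Xenopus_sylvestris)),((Corvus_albus,((Cricetus_gracilis,(Meleagris_australis,(Taxidea_minor,(Brassica_longipes,Listeria_viridis)))),Pinus_maculatus)),(((((Candida_minor,Meles_longipes),(Cuon_longipes,Pan_fluviatilis)),Triturus_rubra),(((Vulpes_sapiens,Nyctereutes_occidentalis),Pseudotsuga_sapiens),Picea_maculatus)),Ursus_viridis))).
Branch lengths along that path: 3 + 3 + 4 + 6 + 3 + 4 = 23.

23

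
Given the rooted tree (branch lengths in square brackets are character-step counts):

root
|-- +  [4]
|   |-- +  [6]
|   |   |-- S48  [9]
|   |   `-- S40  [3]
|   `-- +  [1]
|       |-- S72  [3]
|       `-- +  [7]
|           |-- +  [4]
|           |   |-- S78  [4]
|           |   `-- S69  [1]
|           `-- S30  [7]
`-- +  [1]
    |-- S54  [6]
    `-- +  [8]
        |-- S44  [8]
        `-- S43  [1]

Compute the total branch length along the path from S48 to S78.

The path runs S48 → … → MRCA → … → S78; the MRCA is the node subtending ((S48,S40),(S72,((S78,S69),S30))).
Branch lengths along that path: 9 + 6 + 1 + 7 + 4 + 4 = 31.

31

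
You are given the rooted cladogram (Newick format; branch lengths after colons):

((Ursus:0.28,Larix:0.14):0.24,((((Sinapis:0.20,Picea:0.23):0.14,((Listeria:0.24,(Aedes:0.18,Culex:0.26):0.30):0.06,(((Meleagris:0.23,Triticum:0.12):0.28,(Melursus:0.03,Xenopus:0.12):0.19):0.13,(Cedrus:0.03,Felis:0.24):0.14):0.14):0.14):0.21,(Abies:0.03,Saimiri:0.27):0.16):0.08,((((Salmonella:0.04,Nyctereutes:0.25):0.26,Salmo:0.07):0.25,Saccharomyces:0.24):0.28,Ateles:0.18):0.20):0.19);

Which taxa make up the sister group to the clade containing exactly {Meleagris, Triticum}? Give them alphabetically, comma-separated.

Melursus, Xenopus

The clade containing exactly {Meleagris, Triticum} attaches to the tree at the node subtending ((Meleagris,Triticum),(Melursus,Xenopus)).
The other lineage descending from that same node — the sister group — is (Melursus,Xenopus); its 2 tips in alphabetical order are the answer.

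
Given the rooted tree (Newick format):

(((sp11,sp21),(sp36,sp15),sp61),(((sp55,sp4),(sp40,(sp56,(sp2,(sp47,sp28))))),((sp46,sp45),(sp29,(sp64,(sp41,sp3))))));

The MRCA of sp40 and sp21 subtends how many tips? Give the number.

The MRCA of sp40 and sp21 is the root, so the clade is the entire tree.
That clade contains 18 terminal taxa: sp11, sp15, sp2, sp21, sp28, sp29, sp3, sp36, sp4, sp40, sp41, sp45, sp46, sp47, sp55, sp56, sp61, sp64.

18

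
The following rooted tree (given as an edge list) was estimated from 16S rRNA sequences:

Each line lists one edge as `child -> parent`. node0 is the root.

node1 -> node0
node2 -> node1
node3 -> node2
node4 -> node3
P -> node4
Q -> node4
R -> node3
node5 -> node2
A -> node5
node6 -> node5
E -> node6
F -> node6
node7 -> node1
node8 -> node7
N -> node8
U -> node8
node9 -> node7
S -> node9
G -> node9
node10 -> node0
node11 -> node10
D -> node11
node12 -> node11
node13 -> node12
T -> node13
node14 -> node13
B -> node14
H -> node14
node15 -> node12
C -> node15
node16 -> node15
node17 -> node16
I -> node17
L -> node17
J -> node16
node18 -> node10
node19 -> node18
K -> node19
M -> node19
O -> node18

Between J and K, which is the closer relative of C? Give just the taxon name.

J

The MRCA of C and J subtends (C,((I,L),J)) (4 taxa).
The MRCA of C and K subtends ((D,((T,(B,H)),(C,((I,L),J)))),((K,M),O)) (11 taxa).
The first is nested inside the second, so C shares a more recent common ancestor with J.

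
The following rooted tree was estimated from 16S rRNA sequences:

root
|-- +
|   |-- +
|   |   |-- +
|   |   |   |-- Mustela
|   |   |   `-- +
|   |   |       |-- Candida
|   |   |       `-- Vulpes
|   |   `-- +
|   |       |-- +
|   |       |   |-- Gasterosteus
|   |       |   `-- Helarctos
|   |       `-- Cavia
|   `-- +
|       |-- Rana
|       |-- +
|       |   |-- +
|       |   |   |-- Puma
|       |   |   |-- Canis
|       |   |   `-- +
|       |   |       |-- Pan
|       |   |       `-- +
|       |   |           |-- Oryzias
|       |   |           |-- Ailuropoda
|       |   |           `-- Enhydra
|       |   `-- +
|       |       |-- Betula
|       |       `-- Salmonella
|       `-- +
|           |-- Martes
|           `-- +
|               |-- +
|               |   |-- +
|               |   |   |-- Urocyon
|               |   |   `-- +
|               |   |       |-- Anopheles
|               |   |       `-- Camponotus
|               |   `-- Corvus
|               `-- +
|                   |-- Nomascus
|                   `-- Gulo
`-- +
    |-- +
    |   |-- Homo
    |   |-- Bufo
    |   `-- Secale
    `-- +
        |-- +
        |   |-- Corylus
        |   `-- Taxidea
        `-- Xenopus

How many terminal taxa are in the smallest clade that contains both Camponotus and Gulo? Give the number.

6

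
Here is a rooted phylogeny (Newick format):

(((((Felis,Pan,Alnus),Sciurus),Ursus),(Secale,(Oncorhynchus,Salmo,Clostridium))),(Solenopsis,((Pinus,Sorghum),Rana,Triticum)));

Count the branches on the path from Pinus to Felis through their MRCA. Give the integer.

9

The MRCA of Pinus and Felis is the root of the tree.
From Pinus up to that node: 4 branches. From Felis up to the same node: 5 branches. Total: 4 + 5 = 9.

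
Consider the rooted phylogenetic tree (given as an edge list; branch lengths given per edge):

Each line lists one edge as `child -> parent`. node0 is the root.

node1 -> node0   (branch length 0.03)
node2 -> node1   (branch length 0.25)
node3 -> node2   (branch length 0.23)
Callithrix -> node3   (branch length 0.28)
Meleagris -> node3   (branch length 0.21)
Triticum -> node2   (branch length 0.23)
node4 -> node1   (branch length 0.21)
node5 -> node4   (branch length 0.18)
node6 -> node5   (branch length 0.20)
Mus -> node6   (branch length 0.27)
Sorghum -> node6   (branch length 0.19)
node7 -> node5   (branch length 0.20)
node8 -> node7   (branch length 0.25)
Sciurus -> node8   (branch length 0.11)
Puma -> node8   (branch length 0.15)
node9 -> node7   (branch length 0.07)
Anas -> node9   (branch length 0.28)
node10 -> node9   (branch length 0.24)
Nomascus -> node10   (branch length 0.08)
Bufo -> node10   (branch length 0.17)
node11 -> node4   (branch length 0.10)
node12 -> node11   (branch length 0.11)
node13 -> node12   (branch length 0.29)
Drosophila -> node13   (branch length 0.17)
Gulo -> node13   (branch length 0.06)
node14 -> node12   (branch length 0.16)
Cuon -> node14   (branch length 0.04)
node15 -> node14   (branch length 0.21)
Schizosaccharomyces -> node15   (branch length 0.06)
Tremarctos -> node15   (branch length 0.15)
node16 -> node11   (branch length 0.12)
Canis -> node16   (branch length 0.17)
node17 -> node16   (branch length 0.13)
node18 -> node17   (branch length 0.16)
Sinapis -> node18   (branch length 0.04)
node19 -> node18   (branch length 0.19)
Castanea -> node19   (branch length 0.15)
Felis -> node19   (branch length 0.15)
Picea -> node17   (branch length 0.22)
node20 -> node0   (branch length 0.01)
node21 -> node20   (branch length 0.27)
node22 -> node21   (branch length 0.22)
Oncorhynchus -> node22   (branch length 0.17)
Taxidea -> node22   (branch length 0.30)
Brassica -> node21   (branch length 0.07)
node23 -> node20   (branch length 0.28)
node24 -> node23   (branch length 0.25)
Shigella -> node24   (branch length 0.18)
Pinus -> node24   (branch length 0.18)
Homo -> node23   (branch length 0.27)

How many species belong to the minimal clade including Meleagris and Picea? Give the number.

The MRCA of Meleagris and Picea is the node subtending (((Callithrix,Meleagris),Triticum),(((Mus,Sorghum),((Sciurus,Puma),(Anas,(Nomascus,Bufo)))),(((Drosophila,Gulo),(Cuon,(Schizosaccharomyces,Tremarctos))),(Canis,((Sinapis,(Castanea,Felis)),Picea))))).
That clade contains 20 terminal taxa: Anas, Bufo, Callithrix, Canis, Castanea, Cuon, Drosophila, Felis, Gulo, Meleagris, Mus, Nomascus, Picea, Puma, Schizosaccharomyces, Sciurus, Sinapis, Sorghum, Tremarctos, Triticum.

20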